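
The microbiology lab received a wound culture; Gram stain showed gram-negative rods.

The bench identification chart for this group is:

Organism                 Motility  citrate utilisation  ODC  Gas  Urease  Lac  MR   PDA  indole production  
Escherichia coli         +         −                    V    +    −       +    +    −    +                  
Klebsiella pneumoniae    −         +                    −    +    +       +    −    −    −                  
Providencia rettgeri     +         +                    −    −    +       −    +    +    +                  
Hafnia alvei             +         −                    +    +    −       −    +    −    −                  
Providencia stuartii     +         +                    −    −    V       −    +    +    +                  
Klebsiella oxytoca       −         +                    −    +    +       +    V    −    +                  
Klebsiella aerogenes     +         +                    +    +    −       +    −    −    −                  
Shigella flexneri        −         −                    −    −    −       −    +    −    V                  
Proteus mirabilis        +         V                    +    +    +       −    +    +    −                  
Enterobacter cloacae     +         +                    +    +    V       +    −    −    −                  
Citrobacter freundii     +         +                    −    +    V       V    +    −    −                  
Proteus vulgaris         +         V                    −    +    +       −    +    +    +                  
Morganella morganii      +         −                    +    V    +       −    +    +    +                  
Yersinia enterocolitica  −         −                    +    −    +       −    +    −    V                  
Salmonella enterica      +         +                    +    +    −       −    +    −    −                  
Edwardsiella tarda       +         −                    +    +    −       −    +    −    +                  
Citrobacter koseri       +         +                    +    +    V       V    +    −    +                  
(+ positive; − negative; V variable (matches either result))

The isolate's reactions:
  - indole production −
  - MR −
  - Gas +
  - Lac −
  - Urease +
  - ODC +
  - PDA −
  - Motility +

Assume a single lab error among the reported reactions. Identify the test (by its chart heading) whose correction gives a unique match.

Lac

As reported, no row in the chart matches all 8 reactions.
Reversing Motility → still no organism matches.
Reversing PDA → still no organism matches.
Reversing Urease → still no organism matches.
Reversing Lac (to +) → unique match: Enterobacter cloacae.
Reversing MR → still no organism matches.
Reversing Gas → still no organism matches.
Reversing indole production → still no organism matches.
Reversing ODC → still no organism matches.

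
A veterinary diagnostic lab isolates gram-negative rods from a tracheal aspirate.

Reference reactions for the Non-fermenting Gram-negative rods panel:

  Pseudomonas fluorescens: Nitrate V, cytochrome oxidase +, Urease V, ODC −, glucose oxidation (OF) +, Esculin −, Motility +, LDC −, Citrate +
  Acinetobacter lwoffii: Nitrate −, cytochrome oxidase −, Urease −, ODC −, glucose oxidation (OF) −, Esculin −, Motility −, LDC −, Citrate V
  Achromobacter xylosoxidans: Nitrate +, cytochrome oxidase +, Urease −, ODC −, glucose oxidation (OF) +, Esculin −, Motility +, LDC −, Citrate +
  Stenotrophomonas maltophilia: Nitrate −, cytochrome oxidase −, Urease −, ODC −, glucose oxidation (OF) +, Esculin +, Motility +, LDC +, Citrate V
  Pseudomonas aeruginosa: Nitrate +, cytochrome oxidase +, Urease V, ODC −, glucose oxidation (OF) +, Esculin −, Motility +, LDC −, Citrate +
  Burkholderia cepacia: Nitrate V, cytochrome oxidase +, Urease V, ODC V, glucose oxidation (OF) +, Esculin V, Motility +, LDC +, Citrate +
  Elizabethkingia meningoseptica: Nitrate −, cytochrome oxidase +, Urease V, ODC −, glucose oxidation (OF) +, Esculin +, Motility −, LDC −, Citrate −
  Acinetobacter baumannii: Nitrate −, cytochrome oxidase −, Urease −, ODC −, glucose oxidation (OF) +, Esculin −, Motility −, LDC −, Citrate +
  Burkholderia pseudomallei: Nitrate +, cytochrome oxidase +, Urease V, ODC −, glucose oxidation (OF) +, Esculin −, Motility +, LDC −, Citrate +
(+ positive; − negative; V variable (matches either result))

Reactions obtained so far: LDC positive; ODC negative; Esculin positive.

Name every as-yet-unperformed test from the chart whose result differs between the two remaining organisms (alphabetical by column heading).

cytochrome oxidase

LDC +: excludes 7 organisms — 2 left.
ODC −: all 2 remaining candidates are consistent.
Esculin +: all 2 remaining candidates are consistent.
Two candidates remain: Burkholderia cepacia and Stenotrophomonas maltophilia.
  Nitrate: V vs − — variable for at least one, does not separate.
  cytochrome oxidase: Burkholderia cepacia +, Stenotrophomonas maltophilia − — discriminates.
  Urease: V vs − — variable for at least one, does not separate.
  glucose oxidation (OF): + vs + — same for both, does not separate.
  Motility: + vs + — same for both, does not separate.
  Citrate: + vs V — variable for at least one, does not separate.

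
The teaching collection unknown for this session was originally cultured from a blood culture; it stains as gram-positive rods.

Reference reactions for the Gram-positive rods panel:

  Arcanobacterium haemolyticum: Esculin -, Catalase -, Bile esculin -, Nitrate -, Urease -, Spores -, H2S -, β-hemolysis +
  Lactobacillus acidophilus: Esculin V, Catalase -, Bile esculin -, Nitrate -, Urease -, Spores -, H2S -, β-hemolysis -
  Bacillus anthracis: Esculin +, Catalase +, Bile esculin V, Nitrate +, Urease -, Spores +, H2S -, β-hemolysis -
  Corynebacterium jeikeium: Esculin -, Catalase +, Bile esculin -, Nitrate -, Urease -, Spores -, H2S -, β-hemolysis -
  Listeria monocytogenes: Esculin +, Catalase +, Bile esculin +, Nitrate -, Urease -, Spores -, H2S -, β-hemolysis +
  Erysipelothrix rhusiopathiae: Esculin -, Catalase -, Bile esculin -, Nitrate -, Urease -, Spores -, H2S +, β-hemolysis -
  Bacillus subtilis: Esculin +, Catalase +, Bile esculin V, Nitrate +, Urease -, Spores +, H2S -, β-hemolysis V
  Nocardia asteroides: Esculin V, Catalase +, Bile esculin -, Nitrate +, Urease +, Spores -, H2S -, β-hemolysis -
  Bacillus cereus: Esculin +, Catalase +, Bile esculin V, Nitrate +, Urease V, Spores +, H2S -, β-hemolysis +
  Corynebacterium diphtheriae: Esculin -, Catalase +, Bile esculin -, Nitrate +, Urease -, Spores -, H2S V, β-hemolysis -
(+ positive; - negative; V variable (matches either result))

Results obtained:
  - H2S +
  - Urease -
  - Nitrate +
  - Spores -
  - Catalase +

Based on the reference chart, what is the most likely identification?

Spores -: excludes Bacillus anthracis, Bacillus subtilis, Bacillus cereus — 7 left.
Catalase +: excludes Arcanobacterium haemolyticum, Lactobacillus acidophilus, Erysipelothrix rhusiopathiae — 4 left.
Nitrate +: excludes Corynebacterium jeikeium, Listeria monocytogenes — 2 left.
H2S +: excludes Nocardia asteroides — 1 left.
Urease -: the one remaining candidate is consistent.

Corynebacterium diphtheriae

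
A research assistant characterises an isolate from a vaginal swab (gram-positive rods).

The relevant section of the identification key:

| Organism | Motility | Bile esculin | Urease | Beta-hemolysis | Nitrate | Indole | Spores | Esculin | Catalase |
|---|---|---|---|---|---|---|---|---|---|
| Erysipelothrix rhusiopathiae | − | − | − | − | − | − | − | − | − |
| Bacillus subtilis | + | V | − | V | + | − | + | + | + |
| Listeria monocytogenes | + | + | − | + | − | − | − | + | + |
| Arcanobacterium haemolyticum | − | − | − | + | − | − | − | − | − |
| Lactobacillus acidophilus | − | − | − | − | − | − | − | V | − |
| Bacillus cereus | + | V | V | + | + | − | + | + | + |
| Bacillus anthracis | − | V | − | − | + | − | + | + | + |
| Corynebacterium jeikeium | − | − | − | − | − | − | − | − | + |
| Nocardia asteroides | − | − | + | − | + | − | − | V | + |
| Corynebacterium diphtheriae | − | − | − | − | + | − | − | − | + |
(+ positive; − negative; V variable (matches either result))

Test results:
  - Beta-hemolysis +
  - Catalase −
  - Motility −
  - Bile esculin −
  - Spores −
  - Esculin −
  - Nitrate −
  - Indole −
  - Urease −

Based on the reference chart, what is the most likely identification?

Arcanobacterium haemolyticum

Esculin −: excludes Bacillus subtilis, Listeria monocytogenes, Bacillus cereus, Bacillus anthracis — 6 left.
Beta-hemolysis +: excludes 5 organisms — 1 left.
Indole −: the one remaining candidate is consistent.
Catalase −: the one remaining candidate is consistent.
Nitrate −: the one remaining candidate is consistent.
Spores −: the one remaining candidate is consistent.
Urease −: the one remaining candidate is consistent.
Motility −: the one remaining candidate is consistent.
Bile esculin −: the one remaining candidate is consistent.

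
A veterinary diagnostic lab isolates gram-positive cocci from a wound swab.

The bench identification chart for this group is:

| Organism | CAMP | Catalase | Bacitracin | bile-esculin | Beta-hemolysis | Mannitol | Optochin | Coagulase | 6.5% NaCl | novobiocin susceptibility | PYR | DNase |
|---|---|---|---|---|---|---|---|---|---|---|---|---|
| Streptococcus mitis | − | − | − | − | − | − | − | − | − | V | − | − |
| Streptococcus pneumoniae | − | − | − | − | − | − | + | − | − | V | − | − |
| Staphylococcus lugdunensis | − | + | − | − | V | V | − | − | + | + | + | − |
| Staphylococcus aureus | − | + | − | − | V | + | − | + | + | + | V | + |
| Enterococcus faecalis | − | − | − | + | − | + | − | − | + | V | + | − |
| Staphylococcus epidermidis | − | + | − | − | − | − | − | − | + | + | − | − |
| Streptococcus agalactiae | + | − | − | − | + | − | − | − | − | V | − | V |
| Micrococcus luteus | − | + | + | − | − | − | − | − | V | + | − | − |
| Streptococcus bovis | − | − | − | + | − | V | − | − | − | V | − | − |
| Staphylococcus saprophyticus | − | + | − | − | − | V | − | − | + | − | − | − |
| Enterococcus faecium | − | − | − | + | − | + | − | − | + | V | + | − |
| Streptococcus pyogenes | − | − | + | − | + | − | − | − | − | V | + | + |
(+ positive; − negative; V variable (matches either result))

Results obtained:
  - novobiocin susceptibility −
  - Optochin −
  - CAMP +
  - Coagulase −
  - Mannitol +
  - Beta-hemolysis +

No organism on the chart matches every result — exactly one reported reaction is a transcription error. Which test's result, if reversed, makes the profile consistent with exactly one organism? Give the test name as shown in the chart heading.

Mannitol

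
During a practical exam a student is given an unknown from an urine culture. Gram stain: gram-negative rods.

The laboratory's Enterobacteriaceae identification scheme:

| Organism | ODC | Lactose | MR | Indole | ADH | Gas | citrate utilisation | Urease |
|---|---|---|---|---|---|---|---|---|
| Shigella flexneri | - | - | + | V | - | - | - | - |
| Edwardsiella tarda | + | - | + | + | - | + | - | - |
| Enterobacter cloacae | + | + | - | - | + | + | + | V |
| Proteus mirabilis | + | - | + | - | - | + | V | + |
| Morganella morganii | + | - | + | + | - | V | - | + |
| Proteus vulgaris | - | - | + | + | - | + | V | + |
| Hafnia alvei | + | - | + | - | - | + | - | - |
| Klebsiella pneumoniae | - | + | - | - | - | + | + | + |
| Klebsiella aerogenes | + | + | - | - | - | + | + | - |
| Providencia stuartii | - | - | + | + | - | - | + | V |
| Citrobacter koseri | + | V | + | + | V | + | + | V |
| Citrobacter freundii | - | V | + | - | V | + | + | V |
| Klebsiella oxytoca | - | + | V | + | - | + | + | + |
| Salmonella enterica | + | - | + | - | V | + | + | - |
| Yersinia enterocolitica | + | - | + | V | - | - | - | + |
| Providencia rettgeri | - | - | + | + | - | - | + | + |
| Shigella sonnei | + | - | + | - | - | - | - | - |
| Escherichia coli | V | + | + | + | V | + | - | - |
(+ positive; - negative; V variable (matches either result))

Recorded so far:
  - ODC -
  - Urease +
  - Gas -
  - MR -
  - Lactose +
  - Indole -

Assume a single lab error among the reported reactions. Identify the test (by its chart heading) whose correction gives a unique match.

Gas

As reported, no row in the chart matches all 6 reactions.
Reversing ODC → still no organism matches.
Reversing Gas (to +) → unique match: Klebsiella pneumoniae.
Reversing Indole → still no organism matches.
Reversing Lactose → still no organism matches.
Reversing Urease → still no organism matches.
Reversing MR → still no organism matches.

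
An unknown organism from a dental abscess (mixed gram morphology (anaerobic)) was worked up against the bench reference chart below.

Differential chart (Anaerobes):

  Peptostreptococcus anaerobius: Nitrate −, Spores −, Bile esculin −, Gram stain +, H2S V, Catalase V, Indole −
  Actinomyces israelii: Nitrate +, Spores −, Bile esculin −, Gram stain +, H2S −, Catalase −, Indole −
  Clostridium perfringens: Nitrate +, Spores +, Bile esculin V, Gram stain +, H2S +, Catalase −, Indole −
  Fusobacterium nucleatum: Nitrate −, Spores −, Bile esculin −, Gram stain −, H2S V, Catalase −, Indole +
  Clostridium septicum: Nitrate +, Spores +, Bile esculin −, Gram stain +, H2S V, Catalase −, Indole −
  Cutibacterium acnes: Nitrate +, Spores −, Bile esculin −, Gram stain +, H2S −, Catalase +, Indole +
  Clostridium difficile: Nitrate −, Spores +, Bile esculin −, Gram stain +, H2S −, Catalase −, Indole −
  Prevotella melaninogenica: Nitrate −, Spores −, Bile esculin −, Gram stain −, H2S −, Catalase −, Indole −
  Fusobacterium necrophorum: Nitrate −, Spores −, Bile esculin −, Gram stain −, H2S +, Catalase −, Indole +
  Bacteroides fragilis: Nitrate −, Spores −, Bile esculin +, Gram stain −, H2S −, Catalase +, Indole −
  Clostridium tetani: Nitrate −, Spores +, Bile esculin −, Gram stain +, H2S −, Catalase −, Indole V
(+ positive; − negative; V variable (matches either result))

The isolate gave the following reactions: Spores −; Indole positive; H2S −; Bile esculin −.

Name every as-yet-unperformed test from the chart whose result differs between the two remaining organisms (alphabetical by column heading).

Indole +: excludes 7 organisms — 4 left.
Bile esculin −: all 4 remaining candidates are consistent.
H2S −: excludes Fusobacterium necrophorum — 3 left.
Spores −: excludes Clostridium tetani — 2 left.
Two candidates remain: Cutibacterium acnes and Fusobacterium nucleatum.
  Nitrate: Cutibacterium acnes +, Fusobacterium nucleatum − — discriminates.
  Gram stain: Cutibacterium acnes +, Fusobacterium nucleatum − — discriminates.
  Catalase: Cutibacterium acnes +, Fusobacterium nucleatum − — discriminates.

Catalase, Gram stain, Nitrate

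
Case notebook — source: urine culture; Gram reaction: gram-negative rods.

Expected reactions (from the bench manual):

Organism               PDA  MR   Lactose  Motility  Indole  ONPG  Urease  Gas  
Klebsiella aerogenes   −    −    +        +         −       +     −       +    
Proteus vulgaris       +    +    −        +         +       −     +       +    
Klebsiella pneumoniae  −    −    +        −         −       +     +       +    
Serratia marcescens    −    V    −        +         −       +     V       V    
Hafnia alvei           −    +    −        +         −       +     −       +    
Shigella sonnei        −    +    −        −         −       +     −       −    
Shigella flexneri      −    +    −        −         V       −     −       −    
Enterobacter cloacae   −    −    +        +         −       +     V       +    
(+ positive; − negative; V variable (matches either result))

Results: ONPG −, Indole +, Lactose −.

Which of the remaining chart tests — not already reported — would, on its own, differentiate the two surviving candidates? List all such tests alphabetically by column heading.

Gas, Motility, PDA, Urease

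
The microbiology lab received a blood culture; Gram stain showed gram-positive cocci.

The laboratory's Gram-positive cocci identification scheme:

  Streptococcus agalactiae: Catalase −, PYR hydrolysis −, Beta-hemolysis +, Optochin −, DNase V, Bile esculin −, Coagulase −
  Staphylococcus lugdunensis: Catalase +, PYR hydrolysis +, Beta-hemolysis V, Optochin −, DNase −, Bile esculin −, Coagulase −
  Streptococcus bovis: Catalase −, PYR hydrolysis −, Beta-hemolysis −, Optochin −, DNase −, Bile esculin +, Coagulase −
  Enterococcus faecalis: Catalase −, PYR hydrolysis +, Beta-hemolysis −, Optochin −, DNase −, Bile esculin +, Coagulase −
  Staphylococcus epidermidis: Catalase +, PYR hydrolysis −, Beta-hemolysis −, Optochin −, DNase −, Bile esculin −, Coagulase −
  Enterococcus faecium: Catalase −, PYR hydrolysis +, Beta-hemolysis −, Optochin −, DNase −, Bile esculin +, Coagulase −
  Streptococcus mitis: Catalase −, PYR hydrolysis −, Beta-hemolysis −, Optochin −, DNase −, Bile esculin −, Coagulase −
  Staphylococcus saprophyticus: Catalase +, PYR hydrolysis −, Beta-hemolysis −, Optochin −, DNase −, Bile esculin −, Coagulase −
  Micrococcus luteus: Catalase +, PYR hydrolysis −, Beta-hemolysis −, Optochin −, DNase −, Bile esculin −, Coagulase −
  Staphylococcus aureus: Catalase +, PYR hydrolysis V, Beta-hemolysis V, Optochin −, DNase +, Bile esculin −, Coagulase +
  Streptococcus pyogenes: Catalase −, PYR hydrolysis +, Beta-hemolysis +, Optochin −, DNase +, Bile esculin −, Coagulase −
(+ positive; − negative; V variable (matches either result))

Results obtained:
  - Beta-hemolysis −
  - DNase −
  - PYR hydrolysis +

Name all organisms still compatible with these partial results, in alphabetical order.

Enterococcus faecalis, Enterococcus faecium, Staphylococcus lugdunensis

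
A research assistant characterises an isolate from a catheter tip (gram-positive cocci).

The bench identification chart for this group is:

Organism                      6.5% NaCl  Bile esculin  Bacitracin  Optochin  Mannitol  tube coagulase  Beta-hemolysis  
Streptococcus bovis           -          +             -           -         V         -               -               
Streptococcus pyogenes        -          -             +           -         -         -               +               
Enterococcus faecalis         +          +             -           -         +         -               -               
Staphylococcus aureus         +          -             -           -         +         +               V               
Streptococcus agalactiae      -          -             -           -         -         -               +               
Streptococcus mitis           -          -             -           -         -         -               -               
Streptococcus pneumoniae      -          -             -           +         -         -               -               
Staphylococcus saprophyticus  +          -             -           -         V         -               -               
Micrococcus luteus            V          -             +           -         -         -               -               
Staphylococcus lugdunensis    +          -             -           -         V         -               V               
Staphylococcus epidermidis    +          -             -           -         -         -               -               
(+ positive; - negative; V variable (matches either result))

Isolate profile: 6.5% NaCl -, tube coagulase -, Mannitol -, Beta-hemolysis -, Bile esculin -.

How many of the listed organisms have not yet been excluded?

3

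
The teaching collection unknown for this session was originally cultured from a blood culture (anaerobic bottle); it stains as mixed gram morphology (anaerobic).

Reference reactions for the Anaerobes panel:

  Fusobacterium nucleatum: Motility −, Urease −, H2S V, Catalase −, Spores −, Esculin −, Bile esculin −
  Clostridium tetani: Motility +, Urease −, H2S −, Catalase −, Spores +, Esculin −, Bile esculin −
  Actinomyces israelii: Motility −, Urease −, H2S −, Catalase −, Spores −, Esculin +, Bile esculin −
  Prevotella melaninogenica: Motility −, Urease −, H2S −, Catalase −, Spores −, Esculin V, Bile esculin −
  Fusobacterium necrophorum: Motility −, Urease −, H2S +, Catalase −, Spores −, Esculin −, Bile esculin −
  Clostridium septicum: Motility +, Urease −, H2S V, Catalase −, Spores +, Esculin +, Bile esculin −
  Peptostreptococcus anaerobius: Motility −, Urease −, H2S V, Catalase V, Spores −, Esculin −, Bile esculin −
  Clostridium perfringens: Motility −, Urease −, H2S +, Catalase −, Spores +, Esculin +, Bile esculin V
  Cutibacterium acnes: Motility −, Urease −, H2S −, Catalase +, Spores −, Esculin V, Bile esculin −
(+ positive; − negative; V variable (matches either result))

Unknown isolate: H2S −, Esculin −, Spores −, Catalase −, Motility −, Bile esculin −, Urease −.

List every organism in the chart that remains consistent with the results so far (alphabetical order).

Fusobacterium nucleatum, Peptostreptococcus anaerobius, Prevotella melaninogenica

H2S −: excludes Fusobacterium necrophorum, Clostridium perfringens — 7 left.
Urease −: all 7 remaining candidates are consistent.
Motility −: excludes Clostridium tetani, Clostridium septicum — 5 left.
Spores −: all 5 remaining candidates are consistent.
Bile esculin −: all 5 remaining candidates are consistent.
Esculin −: excludes Actinomyces israelii — 4 left.
Catalase −: excludes Cutibacterium acnes — 3 left.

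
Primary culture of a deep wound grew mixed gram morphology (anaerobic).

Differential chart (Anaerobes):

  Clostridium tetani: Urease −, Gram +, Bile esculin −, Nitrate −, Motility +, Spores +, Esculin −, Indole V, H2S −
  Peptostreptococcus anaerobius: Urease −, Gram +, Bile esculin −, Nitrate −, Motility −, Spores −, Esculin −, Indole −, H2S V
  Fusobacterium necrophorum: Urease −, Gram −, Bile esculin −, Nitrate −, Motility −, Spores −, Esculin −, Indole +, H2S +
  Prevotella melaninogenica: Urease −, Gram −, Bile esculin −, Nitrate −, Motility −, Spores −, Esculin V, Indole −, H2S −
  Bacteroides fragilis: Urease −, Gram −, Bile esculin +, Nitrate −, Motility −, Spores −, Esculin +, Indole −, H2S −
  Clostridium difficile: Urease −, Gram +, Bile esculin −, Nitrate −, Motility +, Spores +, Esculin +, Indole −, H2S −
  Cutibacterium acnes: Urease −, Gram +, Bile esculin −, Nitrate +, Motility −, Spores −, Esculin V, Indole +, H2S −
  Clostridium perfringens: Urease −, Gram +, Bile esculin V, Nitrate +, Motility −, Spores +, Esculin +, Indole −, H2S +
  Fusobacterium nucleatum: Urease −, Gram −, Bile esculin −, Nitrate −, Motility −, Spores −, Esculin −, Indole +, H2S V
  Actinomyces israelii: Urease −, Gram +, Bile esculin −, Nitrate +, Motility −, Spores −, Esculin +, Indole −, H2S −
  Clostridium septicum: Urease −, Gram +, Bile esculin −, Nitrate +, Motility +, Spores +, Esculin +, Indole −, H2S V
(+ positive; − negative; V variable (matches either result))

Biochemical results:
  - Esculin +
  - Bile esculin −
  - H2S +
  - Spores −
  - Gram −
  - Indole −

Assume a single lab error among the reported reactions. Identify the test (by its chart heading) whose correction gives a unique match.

As reported, no row in the chart matches all 6 reactions.
Reversing Spores → still no organism matches.
Reversing Gram → still no organism matches.
Reversing H2S (to −) → unique match: Prevotella melaninogenica.
Reversing Bile esculin → still no organism matches.
Reversing Esculin → still no organism matches.
Reversing Indole → still no organism matches.

H2S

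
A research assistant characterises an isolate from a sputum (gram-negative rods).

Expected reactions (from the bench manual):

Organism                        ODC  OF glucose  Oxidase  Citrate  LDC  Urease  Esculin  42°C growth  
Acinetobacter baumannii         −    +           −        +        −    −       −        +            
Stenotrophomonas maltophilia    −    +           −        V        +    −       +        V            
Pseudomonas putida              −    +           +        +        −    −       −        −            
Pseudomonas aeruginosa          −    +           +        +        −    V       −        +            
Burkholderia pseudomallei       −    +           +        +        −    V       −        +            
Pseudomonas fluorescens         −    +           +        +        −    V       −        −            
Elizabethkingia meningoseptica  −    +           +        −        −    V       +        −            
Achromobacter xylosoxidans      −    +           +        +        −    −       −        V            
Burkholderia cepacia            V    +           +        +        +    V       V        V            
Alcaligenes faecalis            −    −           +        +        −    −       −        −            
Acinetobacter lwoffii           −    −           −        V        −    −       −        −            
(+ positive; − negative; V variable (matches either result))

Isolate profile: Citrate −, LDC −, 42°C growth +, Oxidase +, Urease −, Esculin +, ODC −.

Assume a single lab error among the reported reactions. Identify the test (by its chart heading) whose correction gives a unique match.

As reported, no row in the chart matches all 7 reactions.
Reversing Citrate → still no organism matches.
Reversing Oxidase → still no organism matches.
Reversing Urease → still no organism matches.
Reversing ODC → still no organism matches.
Reversing Esculin → still no organism matches.
Reversing 42°C growth (to −) → unique match: Elizabethkingia meningoseptica.
Reversing LDC → still no organism matches.

42°C growth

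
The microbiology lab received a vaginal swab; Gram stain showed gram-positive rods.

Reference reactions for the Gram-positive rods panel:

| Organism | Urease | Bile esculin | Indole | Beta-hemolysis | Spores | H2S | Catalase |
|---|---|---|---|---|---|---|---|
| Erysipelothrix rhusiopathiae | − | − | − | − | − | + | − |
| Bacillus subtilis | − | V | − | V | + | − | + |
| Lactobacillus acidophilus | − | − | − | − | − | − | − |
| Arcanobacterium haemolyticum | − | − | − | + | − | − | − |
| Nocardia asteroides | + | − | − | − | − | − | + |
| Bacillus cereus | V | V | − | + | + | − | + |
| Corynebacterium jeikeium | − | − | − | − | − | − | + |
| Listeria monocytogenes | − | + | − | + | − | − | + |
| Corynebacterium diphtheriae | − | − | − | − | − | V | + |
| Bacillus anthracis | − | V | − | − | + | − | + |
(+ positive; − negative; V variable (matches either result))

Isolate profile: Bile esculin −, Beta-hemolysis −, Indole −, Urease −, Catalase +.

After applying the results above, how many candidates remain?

Bile esculin −: excludes Listeria monocytogenes — 9 left.
Beta-hemolysis −: excludes Arcanobacterium haemolyticum, Bacillus cereus — 7 left.
Indole −: all 7 remaining candidates are consistent.
Urease −: excludes Nocardia asteroides — 6 left.
Catalase +: excludes Erysipelothrix rhusiopathiae, Lactobacillus acidophilus — 4 left.
Still consistent: Bacillus anthracis, Bacillus subtilis, Corynebacterium diphtheriae, Corynebacterium jeikeium.

4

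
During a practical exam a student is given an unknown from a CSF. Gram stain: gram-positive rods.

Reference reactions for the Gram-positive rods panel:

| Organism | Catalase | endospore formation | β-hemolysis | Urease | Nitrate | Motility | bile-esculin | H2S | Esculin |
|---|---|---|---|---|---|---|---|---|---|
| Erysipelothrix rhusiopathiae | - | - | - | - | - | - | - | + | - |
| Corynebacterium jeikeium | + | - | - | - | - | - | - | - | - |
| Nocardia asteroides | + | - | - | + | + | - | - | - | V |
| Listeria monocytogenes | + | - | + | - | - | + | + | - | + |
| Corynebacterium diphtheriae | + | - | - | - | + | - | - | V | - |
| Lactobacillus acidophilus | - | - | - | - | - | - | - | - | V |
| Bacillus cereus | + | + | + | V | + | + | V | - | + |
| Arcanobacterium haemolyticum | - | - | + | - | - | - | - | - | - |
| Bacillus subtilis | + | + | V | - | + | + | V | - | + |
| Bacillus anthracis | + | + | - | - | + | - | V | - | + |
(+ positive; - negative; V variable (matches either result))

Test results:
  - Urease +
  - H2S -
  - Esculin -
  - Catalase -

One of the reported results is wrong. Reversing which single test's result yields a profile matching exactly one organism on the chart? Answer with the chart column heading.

As reported, no row in the chart matches all 4 reactions.
Reversing H2S → still no organism matches.
Reversing Esculin → still no organism matches.
Reversing Catalase (to +) → unique match: Nocardia asteroides.
Reversing Urease → 2 organisms match (not unique).

Catalase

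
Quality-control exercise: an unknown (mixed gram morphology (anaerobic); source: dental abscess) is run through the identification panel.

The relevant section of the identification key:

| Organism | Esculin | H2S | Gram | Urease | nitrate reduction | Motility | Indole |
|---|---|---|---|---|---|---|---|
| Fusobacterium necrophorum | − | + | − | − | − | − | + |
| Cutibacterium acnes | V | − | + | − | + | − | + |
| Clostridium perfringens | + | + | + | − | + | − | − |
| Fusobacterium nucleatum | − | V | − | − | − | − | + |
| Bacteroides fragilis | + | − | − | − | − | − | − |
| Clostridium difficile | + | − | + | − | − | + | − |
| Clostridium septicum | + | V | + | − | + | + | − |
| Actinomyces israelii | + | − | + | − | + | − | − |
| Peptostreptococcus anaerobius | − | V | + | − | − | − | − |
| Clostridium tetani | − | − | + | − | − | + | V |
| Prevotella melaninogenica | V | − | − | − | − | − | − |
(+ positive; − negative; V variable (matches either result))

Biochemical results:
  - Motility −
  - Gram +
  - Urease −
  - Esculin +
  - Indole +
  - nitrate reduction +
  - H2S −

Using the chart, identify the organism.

Cutibacterium acnes

Gram +: excludes Fusobacterium necrophorum, Fusobacterium nucleatum, Bacteroides fragilis, Prevotella melaninogenica — 7 left.
Esculin +: excludes Peptostreptococcus anaerobius, Clostridium tetani — 5 left.
Urease −: all 5 remaining candidates are consistent.
Indole +: excludes Clostridium perfringens, Clostridium difficile, Clostridium septicum, Actinomyces israelii — 1 left.
Motility −: the one remaining candidate is consistent.
nitrate reduction +: the one remaining candidate is consistent.
H2S −: the one remaining candidate is consistent.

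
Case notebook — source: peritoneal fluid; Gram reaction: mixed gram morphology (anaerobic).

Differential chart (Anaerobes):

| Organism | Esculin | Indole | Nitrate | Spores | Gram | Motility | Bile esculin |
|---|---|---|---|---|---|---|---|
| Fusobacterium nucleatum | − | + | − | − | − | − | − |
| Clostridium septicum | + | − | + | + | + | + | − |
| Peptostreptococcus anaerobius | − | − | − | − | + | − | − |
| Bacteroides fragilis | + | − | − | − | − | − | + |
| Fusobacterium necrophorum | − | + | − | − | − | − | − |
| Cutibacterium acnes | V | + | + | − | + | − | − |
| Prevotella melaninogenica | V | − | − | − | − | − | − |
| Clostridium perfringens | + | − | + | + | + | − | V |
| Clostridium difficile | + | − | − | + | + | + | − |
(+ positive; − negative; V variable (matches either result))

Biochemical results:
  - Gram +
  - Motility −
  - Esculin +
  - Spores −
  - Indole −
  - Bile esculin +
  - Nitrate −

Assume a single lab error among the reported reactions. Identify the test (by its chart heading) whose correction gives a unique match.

As reported, no row in the chart matches all 7 reactions.
Reversing Nitrate → still no organism matches.
Reversing Motility → still no organism matches.
Reversing Indole → still no organism matches.
Reversing Esculin → still no organism matches.
Reversing Gram (to −) → unique match: Bacteroides fragilis.
Reversing Bile esculin → still no organism matches.
Reversing Spores → still no organism matches.

Gram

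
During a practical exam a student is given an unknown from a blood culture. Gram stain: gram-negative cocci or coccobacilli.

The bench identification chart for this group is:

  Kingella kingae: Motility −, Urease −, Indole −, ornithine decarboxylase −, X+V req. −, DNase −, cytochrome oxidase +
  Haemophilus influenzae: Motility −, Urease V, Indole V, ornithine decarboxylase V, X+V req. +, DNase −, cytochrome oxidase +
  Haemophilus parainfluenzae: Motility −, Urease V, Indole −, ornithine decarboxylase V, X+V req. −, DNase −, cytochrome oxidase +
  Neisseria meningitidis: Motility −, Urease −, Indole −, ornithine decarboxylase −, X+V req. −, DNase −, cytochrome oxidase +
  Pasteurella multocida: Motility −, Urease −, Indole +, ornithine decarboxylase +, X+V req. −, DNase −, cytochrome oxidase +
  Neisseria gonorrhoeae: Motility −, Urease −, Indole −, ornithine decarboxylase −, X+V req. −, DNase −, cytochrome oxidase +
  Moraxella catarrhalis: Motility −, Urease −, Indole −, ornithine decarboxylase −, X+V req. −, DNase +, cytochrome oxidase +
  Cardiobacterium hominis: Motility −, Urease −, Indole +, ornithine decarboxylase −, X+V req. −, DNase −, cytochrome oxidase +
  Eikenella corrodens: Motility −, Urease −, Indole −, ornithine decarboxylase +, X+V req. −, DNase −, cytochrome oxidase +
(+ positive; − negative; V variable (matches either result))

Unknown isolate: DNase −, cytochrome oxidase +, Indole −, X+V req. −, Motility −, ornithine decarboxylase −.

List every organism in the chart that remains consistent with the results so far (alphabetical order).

Haemophilus parainfluenzae, Kingella kingae, Neisseria gonorrhoeae, Neisseria meningitidis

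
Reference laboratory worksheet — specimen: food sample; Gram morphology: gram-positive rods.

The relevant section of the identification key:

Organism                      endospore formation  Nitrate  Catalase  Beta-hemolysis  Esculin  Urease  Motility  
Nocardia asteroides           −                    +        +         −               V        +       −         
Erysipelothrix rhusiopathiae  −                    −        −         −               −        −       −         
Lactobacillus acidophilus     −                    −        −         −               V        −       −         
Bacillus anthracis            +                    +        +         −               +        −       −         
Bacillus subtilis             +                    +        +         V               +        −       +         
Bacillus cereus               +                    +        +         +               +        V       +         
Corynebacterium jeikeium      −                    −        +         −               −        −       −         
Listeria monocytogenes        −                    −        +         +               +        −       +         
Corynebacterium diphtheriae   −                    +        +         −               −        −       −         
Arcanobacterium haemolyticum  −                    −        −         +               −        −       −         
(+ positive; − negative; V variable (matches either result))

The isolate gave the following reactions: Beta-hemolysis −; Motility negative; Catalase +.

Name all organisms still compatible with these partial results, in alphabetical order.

Bacillus anthracis, Corynebacterium diphtheriae, Corynebacterium jeikeium, Nocardia asteroides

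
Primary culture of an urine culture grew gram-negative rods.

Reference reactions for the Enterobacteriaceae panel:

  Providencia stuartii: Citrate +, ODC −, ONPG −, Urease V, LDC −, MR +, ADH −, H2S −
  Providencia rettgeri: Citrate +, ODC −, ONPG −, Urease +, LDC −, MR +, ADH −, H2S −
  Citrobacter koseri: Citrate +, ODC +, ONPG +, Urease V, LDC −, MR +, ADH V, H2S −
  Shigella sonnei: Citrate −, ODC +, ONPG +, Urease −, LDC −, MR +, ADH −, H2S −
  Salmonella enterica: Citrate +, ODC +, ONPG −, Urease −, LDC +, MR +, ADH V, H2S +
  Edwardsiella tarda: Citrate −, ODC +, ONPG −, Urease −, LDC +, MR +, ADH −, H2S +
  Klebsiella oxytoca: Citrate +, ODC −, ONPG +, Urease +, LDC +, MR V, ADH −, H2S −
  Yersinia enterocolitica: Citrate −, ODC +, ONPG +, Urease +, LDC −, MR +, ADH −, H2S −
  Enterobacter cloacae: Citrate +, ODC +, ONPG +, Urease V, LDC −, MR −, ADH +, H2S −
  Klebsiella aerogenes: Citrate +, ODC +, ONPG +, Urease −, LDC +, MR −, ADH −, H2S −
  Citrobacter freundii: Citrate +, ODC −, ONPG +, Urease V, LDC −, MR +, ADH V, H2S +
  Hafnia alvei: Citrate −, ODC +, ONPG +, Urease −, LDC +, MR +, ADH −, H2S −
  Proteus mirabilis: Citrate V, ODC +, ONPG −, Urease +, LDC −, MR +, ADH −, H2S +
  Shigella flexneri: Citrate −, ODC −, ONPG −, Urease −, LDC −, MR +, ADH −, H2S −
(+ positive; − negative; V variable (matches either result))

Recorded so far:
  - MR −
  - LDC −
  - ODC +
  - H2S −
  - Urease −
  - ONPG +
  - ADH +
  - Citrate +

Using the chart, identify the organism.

Urease −: excludes Providencia rettgeri, Klebsiella oxytoca, Yersinia enterocolitica, Proteus mirabilis — 10 left.
LDC −: excludes Salmonella enterica, Edwardsiella tarda, Klebsiella aerogenes, Hafnia alvei — 6 left.
Citrate +: excludes Shigella sonnei, Shigella flexneri — 4 left.
ONPG +: excludes Providencia stuartii — 3 left.
MR −: excludes Citrobacter koseri, Citrobacter freundii — 1 left.
ADH +: the one remaining candidate is consistent.
ODC +: the one remaining candidate is consistent.
H2S −: the one remaining candidate is consistent.

Enterobacter cloacae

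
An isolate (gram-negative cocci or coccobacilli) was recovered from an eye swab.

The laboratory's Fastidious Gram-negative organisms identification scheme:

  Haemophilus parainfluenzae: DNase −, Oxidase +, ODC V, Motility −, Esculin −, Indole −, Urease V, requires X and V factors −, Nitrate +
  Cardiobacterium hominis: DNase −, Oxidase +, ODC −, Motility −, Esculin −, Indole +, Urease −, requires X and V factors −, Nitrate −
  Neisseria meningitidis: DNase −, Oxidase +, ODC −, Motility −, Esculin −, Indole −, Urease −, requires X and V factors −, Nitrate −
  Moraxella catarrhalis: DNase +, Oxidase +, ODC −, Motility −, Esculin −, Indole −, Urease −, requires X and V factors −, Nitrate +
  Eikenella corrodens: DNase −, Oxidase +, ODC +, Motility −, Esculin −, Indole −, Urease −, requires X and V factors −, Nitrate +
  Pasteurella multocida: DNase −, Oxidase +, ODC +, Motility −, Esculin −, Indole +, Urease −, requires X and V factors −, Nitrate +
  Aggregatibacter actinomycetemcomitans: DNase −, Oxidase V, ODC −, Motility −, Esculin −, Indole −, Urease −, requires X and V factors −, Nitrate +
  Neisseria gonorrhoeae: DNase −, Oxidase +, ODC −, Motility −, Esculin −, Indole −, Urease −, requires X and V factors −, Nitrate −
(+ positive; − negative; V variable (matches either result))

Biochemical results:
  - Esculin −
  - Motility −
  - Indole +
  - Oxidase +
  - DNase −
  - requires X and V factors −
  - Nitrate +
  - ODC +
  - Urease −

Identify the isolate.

Pasteurella multocida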